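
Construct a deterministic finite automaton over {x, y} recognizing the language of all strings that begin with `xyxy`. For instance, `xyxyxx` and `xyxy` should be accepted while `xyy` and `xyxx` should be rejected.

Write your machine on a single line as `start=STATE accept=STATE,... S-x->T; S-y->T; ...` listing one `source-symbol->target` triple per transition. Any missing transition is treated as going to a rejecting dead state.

start=A; accept=E; A-x->B; A-y->F; B-x->F; B-y->C; C-x->D; C-y->F; D-x->F; D-y->E; E-x->E; E-y->E; F-x->F; F-y->F

Check the first 4 symbols one by one: A through D record how many have matched `xyxy` so far; any wrong symbol goes to the dead state F. After all 4 match we enter the accepting sink E.
A 6-state machine:
       x  y 
>  A   B  F 
   B   F  C 
   C   D  F 
   D   F  E 
 * E   E  E 
   F   F  F 
(> = start, * = accepting)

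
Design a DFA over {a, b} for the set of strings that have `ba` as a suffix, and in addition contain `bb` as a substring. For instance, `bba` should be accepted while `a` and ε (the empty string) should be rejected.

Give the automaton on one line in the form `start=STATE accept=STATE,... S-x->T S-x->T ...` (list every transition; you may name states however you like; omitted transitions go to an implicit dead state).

start=S0 accept=S3 S0-a->S0 S0-b->S1 S1-a->S0 S1-b->S2 S2-a->S3 S2-b->S2 S3-a->S4 S3-b->S2 S4-a->S4 S4-b->S2

Run two small machines in parallel and take their product. One (3 states) tracks how much of the suffix `ba` has currently been matched; the other (3 states) tracks whether and how much of `bb` has been seen. Each combined state is a pair, one component from each; accept when both components accept. Equivalent product states are then merged.
        a   b  
>  S0   S0  S1 
   S1   S0  S2 
   S2   S3  S2 
 * S3   S4  S2 
   S4   S4  S2 
(> = start, * = accepting)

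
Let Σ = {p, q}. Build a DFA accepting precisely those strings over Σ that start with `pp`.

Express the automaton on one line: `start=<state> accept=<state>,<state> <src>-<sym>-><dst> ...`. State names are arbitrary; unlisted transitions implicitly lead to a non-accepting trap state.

start=A accept=C A-p->B A-q->D B-p->C B-q->D C-p->C C-q->C D-p->D D-q->D

Walk along `pp` while the input agrees: from A take `p` to B, and so on. Any deviation drops to the rejecting sink D. Once C is reached the prefix is confirmed and every continuation is accepted.
With 4 states:
       p  q 
>  A   B  D 
   B   C  D 
 * C   C  C 
   D   D  D 
(> = start, * = accepting)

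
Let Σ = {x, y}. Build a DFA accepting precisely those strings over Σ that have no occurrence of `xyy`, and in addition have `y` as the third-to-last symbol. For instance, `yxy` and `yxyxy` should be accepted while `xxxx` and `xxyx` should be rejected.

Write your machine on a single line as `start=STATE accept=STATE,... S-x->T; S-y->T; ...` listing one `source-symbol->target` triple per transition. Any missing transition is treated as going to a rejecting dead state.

start=S0; accept=S11,S12,S13,S14; S0-x->S1; S0-y->S2; S1-x->S3; S1-y->S4; S2-x->S5; S2-y->S6; S3-x->S7; S3-y->S8; S4-x->S9; S4-y->S10; S5-x->S11; S5-y->S12; S6-x->S13; S6-y->S14; S7-x->S7; S7-y->S8; S8-x->S9; S8-y->S10; S9-x->S11; S9-y->S12; S10-x->S15; S10-y->S16; S11-x->S7; S11-y->S8; S12-x->S9; S12-y->S10; S13-x->S11; S13-y->S12; S14-x->S13; S14-y->S14; S15-x->S17; S15-y->S18; S16-x->S15; S16-y->S16; S17-x->S19; S17-y->S20; S18-x->S21; S18-y->S10; S19-x->S19; S19-y->S20; S20-x->S21; S20-y->S10; S21-x->S17; S21-y->S18

Build one automaton per condition and run them in lockstep. One (4 states) tracks partial matches of the forbidden pattern `xyy`; the other (15 states) tracks the last 3 symbols read. Each combined state is a pair, one component from each; accept when both components accept.
22 states suffice.
          x    y  
>  S0     S1   S2 
   S1     S3   S4 
   S2     S5   S6 
   S3     S7   S8 
   S4     S9  S10 
   S5    S11  S12 
   S6    S13  S14 
   S7     S7   S8 
   S8     S9  S10 
   S9    S11  S12 
   S10   S15  S16 
 * S11    S7   S8 
 * S12    S9  S10 
 * S13   S11  S12 
 * S14   S13  S14 
   S15   S17  S18 
   S16   S15  S16 
   S17   S19  S20 
   S18   S21  S10 
   S19   S19  S20 
   S20   S21  S10 
   S21   S17  S18 
(> = start, * = accepting)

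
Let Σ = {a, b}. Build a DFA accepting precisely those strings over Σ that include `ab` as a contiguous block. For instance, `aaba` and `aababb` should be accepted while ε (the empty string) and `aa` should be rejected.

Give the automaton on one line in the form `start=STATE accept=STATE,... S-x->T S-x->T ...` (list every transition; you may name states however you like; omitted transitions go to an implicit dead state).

start=q0 accept=q2 q0-a->q1 q0-b->q0 q1-a->q1 q1-b->q2 q2-a->q2 q2-b->q2

Track how much of `ab` has been matched so far: state q0 is no progress, q2 is the absorbing accept state reached once `ab` has occurred. Intermediate states record partial matches; on a mismatch, fall back to the longest reusable overlap.
        a   b  
>  q0   q1  q0 
   q1   q1  q2 
 * q2   q2  q2 
(> = start, * = accepting)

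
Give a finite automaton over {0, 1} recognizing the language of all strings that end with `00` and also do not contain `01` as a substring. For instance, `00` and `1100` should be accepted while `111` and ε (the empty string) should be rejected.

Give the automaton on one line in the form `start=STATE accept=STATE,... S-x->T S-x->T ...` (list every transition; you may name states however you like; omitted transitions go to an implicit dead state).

start=S0 accept=S2 S0-0->S1 S0-1->S0 S1-0->S2 S1-1->S3 S2-0->S2 S2-1->S3 S3-0->S4 S3-1->S3 S4-0->S5 S4-1->S3 S5-0->S5 S5-1->S3

Handle the two conditions separately and then intersect. The first has 3 states tracking how much of the suffix `00` has currently been matched; the second has 3 states tracking partial matches of the forbidden pattern `01`. A product state is a pair (one from each), accepting exactly when both do.
        0   1  
>  S0   S1  S0 
   S1   S2  S3 
 * S2   S2  S3 
   S3   S4  S3 
   S4   S5  S3 
   S5   S5  S3 
(> = start, * = accepting)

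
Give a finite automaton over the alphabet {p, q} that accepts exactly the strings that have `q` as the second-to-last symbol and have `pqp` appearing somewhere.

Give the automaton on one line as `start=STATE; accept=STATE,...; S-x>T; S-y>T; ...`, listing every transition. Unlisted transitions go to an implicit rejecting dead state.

Run two small machines in parallel and take their product. One (7 states) tracks the last 2 symbols read; the other (4 states) tracks whether and how much of `pqp` has been seen. Each combined state is a pair, one component from each; accept when both components accept. After merging equivalent states the machine shrinks.
With 7 states:
        p   q  
>  S0   S1  S0 
   S1   S1  S2 
   S2   S3  S0 
 * S3   S4  S5 
   S4   S4  S5 
   S5   S3  S6 
 * S6   S3  S6 
(> = start, * = accepting)

start=S0; accept=S3,S6; S0-p>S1; S0-q>S0; S1-p>S1; S1-q>S2; S2-p>S3; S2-q>S0; S3-p>S4; S3-q>S5; S4-p>S4; S4-q>S5; S5-p>S3; S5-q>S6; S6-p>S3; S6-q>S6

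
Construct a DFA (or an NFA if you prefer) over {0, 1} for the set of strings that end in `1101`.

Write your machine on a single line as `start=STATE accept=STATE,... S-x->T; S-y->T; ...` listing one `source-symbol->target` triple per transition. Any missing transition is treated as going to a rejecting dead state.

start=s0; accept=s4; s0-0->s0; s0-1->s1; s1-0->s0; s1-1->s2; s2-0->s3; s2-1->s2; s3-0->s0; s3-1->s4; s4-0->s0; s4-1->s2

Let each state record the length of the longest suffix of the input read so far that is also a prefix of `1101`. s1 means the last symbol is `1`; s2 means the last 2 symbols are `11`; s3 means the last 3 symbols are `110`; s4 means the last 4 symbols are `1101`. Accept only at s4, where the string currently ends in `1101`.
        0   1  
>  s0   s0  s1 
   s1   s0  s2 
   s2   s3  s2 
   s3   s0  s4 
 * s4   s0  s2 
(> = start, * = accepting)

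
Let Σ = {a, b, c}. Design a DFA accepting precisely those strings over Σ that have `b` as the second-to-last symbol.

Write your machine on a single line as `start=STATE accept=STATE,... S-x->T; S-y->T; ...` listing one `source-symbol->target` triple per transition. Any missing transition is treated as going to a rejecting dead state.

Because acceptance depends on a position counted from the end, the machine has to buffer the most recent 2 symbols. Make each state the string of the last up-to-2 symbols read; on input `x` shift the window left and append `x`. Accept when the buffered window has length 2 and begins with `b`.
A 13-state machine:
          a    b    c  
>  s0     s1   s2   s3 
   s1     s4   s5   s6 
   s2     s7   s8   s9 
   s3    s10  s11  s12 
   s4     s4   s5   s6 
   s5     s7   s8   s9 
   s6    s10  s11  s12 
 * s7     s4   s5   s6 
 * s8     s7   s8   s9 
 * s9    s10  s11  s12 
   s10    s4   s5   s6 
   s11    s7   s8   s9 
   s12   s10  s11  s12 
(> = start, * = accepting)

start=s0; accept=s7,s8,s9; s0-a->s1; s0-b->s2; s0-c->s3; s1-a->s4; s1-b->s5; s1-c->s6; s2-a->s7; s2-b->s8; s2-c->s9; s3-a->s10; s3-b->s11; s3-c->s12; s4-a->s4; s4-b->s5; s4-c->s6; s5-a->s7; s5-b->s8; s5-c->s9; s6-a->s10; s6-b->s11; s6-c->s12; s7-a->s4; s7-b->s5; s7-c->s6; s8-a->s7; s8-b->s8; s8-c->s9; s9-a->s10; s9-b->s11; s9-c->s12; s10-a->s4; s10-b->s5; s10-c->s6; s11-a->s7; s11-b->s8; s11-c->s9; s12-a->s10; s12-b->s11; s12-c->s12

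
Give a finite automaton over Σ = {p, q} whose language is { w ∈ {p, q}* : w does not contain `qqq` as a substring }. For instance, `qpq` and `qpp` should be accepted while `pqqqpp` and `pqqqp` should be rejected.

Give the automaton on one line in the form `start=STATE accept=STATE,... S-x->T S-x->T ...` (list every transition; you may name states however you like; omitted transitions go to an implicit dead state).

This is the complement of 'contains `qqq`'. Use the same substring-matching states — S0 through S3 holding how much of `qqq` has just been matched — but flip the accepting set: everything except the trap S3 accepts.
4 states suffice.
        p   q  
>* S0   S0  S1 
 * S1   S0  S2 
 * S2   S0  S3 
   S3   S3  S3 
(> = start, * = accepting)

start=S0 accept=S0,S1,S2 S0-p->S0 S0-q->S1 S1-p->S0 S1-q->S2 S2-p->S0 S2-q->S3 S3-p->S3 S3-q->S3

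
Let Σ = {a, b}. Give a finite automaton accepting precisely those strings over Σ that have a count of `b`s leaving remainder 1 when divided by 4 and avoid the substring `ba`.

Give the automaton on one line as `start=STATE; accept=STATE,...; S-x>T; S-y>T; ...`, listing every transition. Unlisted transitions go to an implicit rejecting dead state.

start=q0; accept=q1; q0-a>q0; q0-b>q1; q1-a>q2; q1-b>q3; q2-a>q2; q2-b>q2; q3-a>q2; q3-b>q4; q4-a>q2; q4-b>q5; q5-a>q2; q5-b>q1

Build one automaton per condition and run them in lockstep. The first has 4 states tracking the count of `b`s modulo 4; the second has 3 states tracking partial matches of the forbidden pattern `ba`. A product state is a pair (one from each), accepting exactly when both do. Equivalent product states are then merged.
6 states suffice.
        a   b  
>  q0   q0  q1 
 * q1   q2  q3 
   q2   q2  q2 
   q3   q2  q4 
   q4   q2  q5 
   q5   q2  q1 
(> = start, * = accepting)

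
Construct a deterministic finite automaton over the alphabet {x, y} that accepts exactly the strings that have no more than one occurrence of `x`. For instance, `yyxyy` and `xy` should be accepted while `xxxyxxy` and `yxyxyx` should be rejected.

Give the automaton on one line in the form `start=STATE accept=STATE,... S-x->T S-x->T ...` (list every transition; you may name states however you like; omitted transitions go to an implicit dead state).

start=S0 accept=S0,S1 S0-x->S1 S0-y->S0 S1-x->S2 S1-y->S1 S2-x->S2 S2-y->S2

Count `x`s, saturating at 2: state S0 means no `x` yet, S1 means one `x` seen, S2 means more than one. Each `x` increments (capped at S2); other symbols loop. Accept from {S0, S1}.
With 3 states:
        x   y  
>* S0   S1  S0 
 * S1   S2  S1 
   S2   S2  S2 
(> = start, * = accepting)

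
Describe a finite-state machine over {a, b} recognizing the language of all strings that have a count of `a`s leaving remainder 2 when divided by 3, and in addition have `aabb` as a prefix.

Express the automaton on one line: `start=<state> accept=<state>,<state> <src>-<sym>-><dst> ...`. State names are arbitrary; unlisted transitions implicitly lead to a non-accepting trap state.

Build one automaton per condition and run them in lockstep. The first has 3 states tracking the count of `a`s modulo 3; the second has 6 states tracking whether the input so far still matches the prefix `aabb`. A product state is a pair (one from each), accepting exactly when both do.
A 10-state machine:
        a   b  
>  q0   q1  q2 
   q1   q3  q4 
   q2   q4  q2 
   q3   q2  q5 
   q4   q6  q4 
   q5   q2  q7 
   q6   q2  q6 
 * q7   q8  q7 
   q8   q9  q8 
   q9   q7  q9 
(> = start, * = accepting)

start=q0 accept=q7 q0-a->q1 q0-b->q2 q1-a->q3 q1-b->q4 q2-a->q4 q2-b->q2 q3-a->q2 q3-b->q5 q4-a->q6 q4-b->q4 q5-a->q2 q5-b->q7 q6-a->q2 q6-b->q6 q7-a->q8 q7-b->q7 q8-a->q9 q8-b->q8 q9-a->q7 q9-b->q9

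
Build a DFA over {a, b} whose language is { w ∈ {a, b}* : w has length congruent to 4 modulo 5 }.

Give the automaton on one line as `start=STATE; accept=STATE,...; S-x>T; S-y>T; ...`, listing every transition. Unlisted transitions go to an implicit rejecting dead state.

start=q0; accept=q4; q0-a>q1; q0-b>q1; q1-a>q2; q1-b>q2; q2-a>q3; q2-b>q3; q3-a>q4; q3-b>q4; q4-a>q0; q4-b>q0

Count input length modulo 5: every symbol advances one step around the cycle q0 → q1 → q2 → q3 → q4 → q0. Accept at q4.
5 states suffice.
        a   b  
>  q0   q1  q1 
   q1   q2  q2 
   q2   q3  q3 
   q3   q4  q4 
 * q4   q0  q0 
(> = start, * = accepting)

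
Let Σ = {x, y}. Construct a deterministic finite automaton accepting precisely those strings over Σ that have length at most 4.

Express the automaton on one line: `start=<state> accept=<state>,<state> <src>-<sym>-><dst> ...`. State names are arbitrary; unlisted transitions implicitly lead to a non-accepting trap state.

start=s0 accept=s0,s1,s2,s3,s4 s0-x->s1 s0-y->s1 s1-x->s2 s1-y->s2 s2-x->s3 s2-y->s3 s3-x->s4 s3-y->s4 s4-x->s5 s4-y->s5 s5-x->s5 s5-y->s5

Count input length up to 5: every symbol moves from s0 toward s5, which means 'more than 4' and absorbs. Accept from {s0, s1, s2, s3, s4}.
With 6 states:
        x   y  
>* s0   s1  s1 
 * s1   s2  s2 
 * s2   s3  s3 
 * s3   s4  s4 
 * s4   s5  s5 
   s5   s5  s5 
(> = start, * = accepting)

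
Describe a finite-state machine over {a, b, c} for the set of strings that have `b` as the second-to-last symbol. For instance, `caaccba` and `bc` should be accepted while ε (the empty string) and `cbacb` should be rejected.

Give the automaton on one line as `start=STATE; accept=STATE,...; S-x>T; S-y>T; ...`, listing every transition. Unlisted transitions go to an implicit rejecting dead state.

A DFA must remember the last 2 symbols (since which symbol is second-to-last isn't known until the input ends). Use one state per possible window of the last ≤2 symbols; accept from those whose window starts with `b`.
          a    b    c  
>  q0     q1   q2   q3 
   q1     q4   q5   q6 
   q2     q7   q8   q9 
   q3    q10  q11  q12 
   q4     q4   q5   q6 
   q5     q7   q8   q9 
   q6    q10  q11  q12 
 * q7     q4   q5   q6 
 * q8     q7   q8   q9 
 * q9    q10  q11  q12 
   q10    q4   q5   q6 
   q11    q7   q8   q9 
   q12   q10  q11  q12 
(> = start, * = accepting)

start=q0; accept=q7,q8,q9; q0-a>q1; q0-b>q2; q0-c>q3; q1-a>q4; q1-b>q5; q1-c>q6; q2-a>q7; q2-b>q8; q2-c>q9; q3-a>q10; q3-b>q11; q3-c>q12; q4-a>q4; q4-b>q5; q4-c>q6; q5-a>q7; q5-b>q8; q5-c>q9; q6-a>q10; q6-b>q11; q6-c>q12; q7-a>q4; q7-b>q5; q7-c>q6; q8-a>q7; q8-b>q8; q8-c>q9; q9-a>q10; q9-b>q11; q9-c>q12; q10-a>q4; q10-b>q5; q10-c>q6; q11-a>q7; q11-b>q8; q11-c>q9; q12-a>q10; q12-b>q11; q12-c>q12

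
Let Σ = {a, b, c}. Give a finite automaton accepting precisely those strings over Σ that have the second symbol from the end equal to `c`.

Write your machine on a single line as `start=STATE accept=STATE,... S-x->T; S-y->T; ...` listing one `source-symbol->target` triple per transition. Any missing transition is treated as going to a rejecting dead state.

start=s0; accept=s10,s11,s12; s0-a->s1; s0-b->s2; s0-c->s3; s1-a->s4; s1-b->s5; s1-c->s6; s2-a->s7; s2-b->s8; s2-c->s9; s3-a->s10; s3-b->s11; s3-c->s12; s4-a->s4; s4-b->s5; s4-c->s6; s5-a->s7; s5-b->s8; s5-c->s9; s6-a->s10; s6-b->s11; s6-c->s12; s7-a->s4; s7-b->s5; s7-c->s6; s8-a->s7; s8-b->s8; s8-c->s9; s9-a->s10; s9-b->s11; s9-c->s12; s10-a->s4; s10-b->s5; s10-c->s6; s11-a->s7; s11-b->s8; s11-c->s9; s12-a->s10; s12-b->s11; s12-c->s12

A DFA must remember the last 2 symbols (since which symbol is second-to-last isn't known until the input ends). Use one state per possible window of the last ≤2 symbols; accept from those whose window starts with `c`.
A 13-state machine:
          a    b    c  
>  s0     s1   s2   s3 
   s1     s4   s5   s6 
   s2     s7   s8   s9 
   s3    s10  s11  s12 
   s4     s4   s5   s6 
   s5     s7   s8   s9 
   s6    s10  s11  s12 
   s7     s4   s5   s6 
   s8     s7   s8   s9 
   s9    s10  s11  s12 
 * s10    s4   s5   s6 
 * s11    s7   s8   s9 
 * s12   s10  s11  s12 
(> = start, * = accepting)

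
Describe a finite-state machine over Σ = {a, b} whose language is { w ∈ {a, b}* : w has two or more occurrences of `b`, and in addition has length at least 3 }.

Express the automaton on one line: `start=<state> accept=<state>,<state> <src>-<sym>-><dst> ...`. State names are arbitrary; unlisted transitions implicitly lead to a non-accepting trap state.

start=S0 accept=S8,S9,S12,S13 S0-a->S1 S0-b->S2 S1-a->S3 S1-b->S4 S2-a->S4 S2-b->S5 S3-a->S6 S3-b->S7 S4-a->S7 S4-b->S8 S5-a->S8 S5-b->S9 S6-a->S10 S6-b->S11 S7-a->S11 S7-b->S12 S8-a->S12 S8-b->S13 S9-a->S13 S9-b->S13 S10-a->S10 S10-b->S11 S11-a->S11 S11-b->S12 S12-a->S12 S12-b->S13 S13-a->S13 S13-b->S13

Run two small machines in parallel and take their product. The first has 4 states tracking the count of `b`s, saturating at 3; the second has 5 states tracking the input length, saturating at 4. A product state is a pair (one from each), accepting exactly when both do.
A 14-state machine:
          a    b  
>  S0     S1   S2 
   S1     S3   S4 
   S2     S4   S5 
   S3     S6   S7 
   S4     S7   S8 
   S5     S8   S9 
   S6    S10  S11 
   S7    S11  S12 
 * S8    S12  S13 
 * S9    S13  S13 
   S10   S10  S11 
   S11   S11  S12 
 * S12   S12  S13 
 * S13   S13  S13 
(> = start, * = accepting)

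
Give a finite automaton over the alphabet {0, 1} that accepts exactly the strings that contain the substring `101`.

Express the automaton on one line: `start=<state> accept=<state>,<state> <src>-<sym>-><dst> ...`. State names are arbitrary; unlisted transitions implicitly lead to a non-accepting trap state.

States s0..s2 record the length of the longest prefix of `101` that matches the current input suffix. Reaching s3 means `101` has been seen, and we stay there forever. Accept from s3.
A 4-state machine:
        0   1  
>  s0   s0  s1 
   s1   s2  s1 
   s2   s0  s3 
 * s3   s3  s3 
(> = start, * = accepting)

start=s0 accept=s3 s0-0->s0 s0-1->s1 s1-0->s2 s1-1->s1 s2-0->s0 s2-1->s3 s3-0->s3 s3-1->s3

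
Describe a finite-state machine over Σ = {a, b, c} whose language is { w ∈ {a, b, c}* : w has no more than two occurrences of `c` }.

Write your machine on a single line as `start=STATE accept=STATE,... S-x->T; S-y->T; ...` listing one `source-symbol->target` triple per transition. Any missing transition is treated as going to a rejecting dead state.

start=q0; accept=q0,q1,q2; q0-a->q0; q0-b->q0; q0-c->q1; q1-a->q1; q1-b->q1; q1-c->q2; q2-a->q2; q2-b->q2; q2-c->q3; q3-a->q3; q3-b->q3; q3-c->q3

Count `c`s, saturating at 3: states q0 through q2 mean 0 through 2 `c`s seen; q3 means more than 2. Each `c` increments (capped at q3); other symbols loop. Accept from {q0, q1, q2}.
A 4-state machine:
        a   b   c  
>* q0   q0  q0  q1 
 * q1   q1  q1  q2 
 * q2   q2  q2  q3 
   q3   q3  q3  q3 
(> = start, * = accepting)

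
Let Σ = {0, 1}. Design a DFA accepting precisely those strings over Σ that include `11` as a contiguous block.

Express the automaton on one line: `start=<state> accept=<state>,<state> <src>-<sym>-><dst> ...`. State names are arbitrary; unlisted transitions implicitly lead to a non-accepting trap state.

States q0..q1 record the length of the longest prefix of `11` that matches the current input suffix. Reaching q2 means `11` has been seen, and we stay there forever. Accept from q2.
A 3-state machine:
        0   1  
>  q0   q0  q1 
   q1   q0  q2 
 * q2   q2  q2 
(> = start, * = accepting)

start=q0 accept=q2 q0-0->q0 q0-1->q1 q1-0->q0 q1-1->q2 q2-0->q2 q2-1->q2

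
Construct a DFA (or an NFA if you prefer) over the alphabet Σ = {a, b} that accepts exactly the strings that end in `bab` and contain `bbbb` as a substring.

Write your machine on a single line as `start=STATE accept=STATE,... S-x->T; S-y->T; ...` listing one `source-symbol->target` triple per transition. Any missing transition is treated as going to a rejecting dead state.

start=s0; accept=s7; s0-a->s0; s0-b->s1; s1-a->s0; s1-b->s2; s2-a->s0; s2-b->s3; s3-a->s0; s3-b->s4; s4-a->s5; s4-b->s4; s5-a->s6; s5-b->s7; s6-a->s6; s6-b->s4; s7-a->s5; s7-b->s4

Run two small machines in parallel and take their product. One (4 states) tracks how much of the suffix `bab` has currently been matched; the other (5 states) tracks whether and how much of `bbbb` has been seen. Each combined state is a pair, one component from each; accept when both components accept. Equivalent product states are then merged.
8 states suffice.
        a   b  
>  s0   s0  s1 
   s1   s0  s2 
   s2   s0  s3 
   s3   s0  s4 
   s4   s5  s4 
   s5   s6  s7 
   s6   s6  s4 
 * s7   s5  s4 
(> = start, * = accepting)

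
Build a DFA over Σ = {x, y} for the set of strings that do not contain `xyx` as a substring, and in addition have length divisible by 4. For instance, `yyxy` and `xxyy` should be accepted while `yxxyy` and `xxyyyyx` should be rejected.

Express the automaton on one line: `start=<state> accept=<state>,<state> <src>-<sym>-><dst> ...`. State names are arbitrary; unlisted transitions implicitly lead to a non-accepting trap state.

start=q0 accept=q0,q10,q11 q0-x->q1 q0-y->q2 q1-x->q3 q1-y->q4 q2-x->q3 q2-y->q5 q3-x->q6 q3-y->q7 q4-x->q8 q4-y->q9 q5-x->q6 q5-y->q9 q6-x->q10 q6-y->q11 q7-x->q8 q7-y->q0 q8-x->q8 q8-y->q8 q9-x->q10 q9-y->q0 q10-x->q1 q10-y->q12 q11-x->q8 q11-y->q2 q12-x->q8 q12-y->q5

Build one automaton per condition and run them in lockstep. The first has 4 states tracking partial matches of the forbidden pattern `xyx`; the second has 4 states tracking the input length modulo 4. A product state is a pair (one from each), accepting exactly when both do. After merging equivalent states the machine shrinks.
13 states suffice.
          x    y  
>* q0     q1   q2 
   q1     q3   q4 
   q2     q3   q5 
   q3     q6   q7 
   q4     q8   q9 
   q5     q6   q9 
   q6    q10  q11 
   q7     q8   q0 
   q8     q8   q8 
   q9    q10   q0 
 * q10    q1  q12 
 * q11    q8   q2 
   q12    q8   q5 
(> = start, * = accepting)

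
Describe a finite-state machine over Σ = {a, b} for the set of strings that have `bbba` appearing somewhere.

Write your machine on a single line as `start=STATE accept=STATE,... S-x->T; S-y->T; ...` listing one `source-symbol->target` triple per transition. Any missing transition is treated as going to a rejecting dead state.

start=q0; accept=q4; q0-a->q0; q0-b->q1; q1-a->q0; q1-b->q2; q2-a->q0; q2-b->q3; q3-a->q4; q3-b->q3; q4-a->q4; q4-b->q4

States q0..q3 record the length of the longest prefix of `bbba` that matches the current input suffix. Reaching q4 means `bbba` has been seen, and we stay there forever. Accept from q4.
        a   b  
>  q0   q0  q1 
   q1   q0  q2 
   q2   q0  q3 
   q3   q4  q3 
 * q4   q4  q4 
(> = start, * = accepting)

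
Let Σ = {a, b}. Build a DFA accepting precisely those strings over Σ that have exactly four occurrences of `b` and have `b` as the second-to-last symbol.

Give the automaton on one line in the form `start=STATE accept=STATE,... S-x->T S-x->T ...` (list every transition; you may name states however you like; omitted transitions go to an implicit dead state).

Handle the two conditions separately and then intersect. One (6 states) tracks the count of `b`s, saturating at 5; the other (7 states) tracks the last 2 symbols read. Each combined state is a pair, one component from each; accept when both components accept. Equivalent product states are then merged.
        a   b  
>  q0   q0  q1 
   q1   q1  q2 
   q2   q2  q3 
   q3   q4  q5 
   q4   q4  q6 
 * q5   q7  q8 
   q6   q7  q8 
 * q7   q8  q8 
   q8   q8  q8 
(> = start, * = accepting)

start=q0 accept=q5,q7 q0-a->q0 q0-b->q1 q1-a->q1 q1-b->q2 q2-a->q2 q2-b->q3 q3-a->q4 q3-b->q5 q4-a->q4 q4-b->q6 q5-a->q7 q5-b->q8 q6-a->q7 q6-b->q8 q7-a->q8 q7-b->q8 q8-a->q8 q8-b->q8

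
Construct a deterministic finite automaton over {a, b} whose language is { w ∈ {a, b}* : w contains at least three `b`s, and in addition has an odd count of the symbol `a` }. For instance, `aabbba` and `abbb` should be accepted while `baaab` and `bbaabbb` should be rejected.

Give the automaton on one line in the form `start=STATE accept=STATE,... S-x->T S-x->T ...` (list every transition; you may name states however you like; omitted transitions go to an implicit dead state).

start=q0 accept=q7 q0-a->q1 q0-b->q2 q1-a->q0 q1-b->q3 q2-a->q3 q2-b->q4 q3-a->q2 q3-b->q5 q4-a->q5 q4-b->q6 q5-a->q4 q5-b->q7 q6-a->q7 q6-b->q6 q7-a->q6 q7-b->q7

Run two small machines in parallel and take their product. One (5 states) tracks the count of `b`s, saturating at 4; the other (2 states) tracks the count of `a`s modulo 2. Each combined state is a pair, one component from each; accept when both components accept. Equivalent product states are then merged.
        a   b  
>  q0   q1  q2 
   q1   q0  q3 
   q2   q3  q4 
   q3   q2  q5 
   q4   q5  q6 
   q5   q4  q7 
   q6   q7  q6 
 * q7   q6  q7 
(> = start, * = accepting)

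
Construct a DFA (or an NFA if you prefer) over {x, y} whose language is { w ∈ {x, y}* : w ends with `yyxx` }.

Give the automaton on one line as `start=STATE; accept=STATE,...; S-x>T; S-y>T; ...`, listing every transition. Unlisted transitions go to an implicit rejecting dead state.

start=q0; accept=q4; q0-x>q0; q0-y>q1; q1-x>q0; q1-y>q2; q2-x>q3; q2-y>q2; q3-x>q4; q3-y>q1; q4-x>q0; q4-y>q1

Remember how much of `yyxx` the current input suffix matches. State q0 means no match yet; q1 means the last symbol is `y`; q2 means the last 2 symbols are `yy`; q3 means the last 3 symbols are `yyx`; q4 means the last 4 symbols are `yyxx`. Only q4 accepts. On a mismatch, fall back to the longest proper suffix that is still a prefix of `yyxx`.
With 5 states:
        x   y  
>  q0   q0  q1 
   q1   q0  q2 
   q2   q3  q2 
   q3   q4  q1 
 * q4   q0  q1 
(> = start, * = accepting)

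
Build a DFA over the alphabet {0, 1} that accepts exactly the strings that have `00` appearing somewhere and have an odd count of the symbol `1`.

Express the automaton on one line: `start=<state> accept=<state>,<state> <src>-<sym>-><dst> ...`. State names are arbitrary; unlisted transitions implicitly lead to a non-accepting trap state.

Build one automaton per condition and run them in lockstep. One (3 states) tracks whether and how much of `00` has been seen; the other (2 states) tracks the count of `1`s modulo 2. Each combined state is a pair, one component from each; accept when both components accept.
A 6-state machine:
       0  1 
>  A   B  C 
   B   D  C 
   C   E  A 
   D   D  F 
   E   F  A 
 * F   F  D 
(> = start, * = accepting)

start=A accept=F A-0->B A-1->C B-0->D B-1->C C-0->E C-1->A D-0->D D-1->F E-0->F E-1->A F-0->F F-1->D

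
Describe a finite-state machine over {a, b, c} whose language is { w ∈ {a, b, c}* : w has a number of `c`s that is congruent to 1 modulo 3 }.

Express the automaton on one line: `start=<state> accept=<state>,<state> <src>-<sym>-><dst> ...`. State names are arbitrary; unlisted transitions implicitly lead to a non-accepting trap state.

start=q0 accept=q1 q0-a->q0 q0-b->q0 q0-c->q1 q1-a->q1 q1-b->q1 q1-c->q2 q2-a->q2 q2-b->q2 q2-c->q0

The only thing that matters is how many `c`s have appeared, reduced mod 3. Use one state per residue: q0 for 0, …, q2 for 2. Reading `c` moves to the next residue; anything else stays put. q1 is accepting.
        a   b   c  
>  q0   q0  q0  q1 
 * q1   q1  q1  q2 
   q2   q2  q2  q0 
(> = start, * = accepting)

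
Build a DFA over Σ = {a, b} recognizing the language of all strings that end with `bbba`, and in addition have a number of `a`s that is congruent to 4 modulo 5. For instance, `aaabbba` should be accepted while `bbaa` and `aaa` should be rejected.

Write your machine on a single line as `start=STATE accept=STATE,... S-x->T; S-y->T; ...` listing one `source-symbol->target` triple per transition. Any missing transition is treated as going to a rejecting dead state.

Build one automaton per condition and run them in lockstep. The first has 5 states tracking how much of the suffix `bbba` has currently been matched; the second has 5 states tracking the count of `a`s modulo 5. A product state is a pair (one from each), accepting exactly when both do. Minimizing collapses redundant product states.
        a   b  
>  q0   q1  q0 
   q1   q2  q1 
   q2   q3  q2 
   q3   q4  q5 
   q4   q0  q4 
   q5   q4  q6 
   q6   q4  q7 
   q7   q8  q7 
 * q8   q0  q4 
(> = start, * = accepting)

start=q0; accept=q8; q0-a->q1; q0-b->q0; q1-a->q2; q1-b->q1; q2-a->q3; q2-b->q2; q3-a->q4; q3-b->q5; q4-a->q0; q4-b->q4; q5-a->q4; q5-b->q6; q6-a->q4; q6-b->q7; q7-a->q8; q7-b->q7; q8-a->q0; q8-b->q4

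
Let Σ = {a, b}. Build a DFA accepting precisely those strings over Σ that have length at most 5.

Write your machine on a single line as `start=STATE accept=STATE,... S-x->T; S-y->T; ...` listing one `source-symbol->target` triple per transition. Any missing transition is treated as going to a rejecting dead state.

Count input length up to 6: every symbol moves from q0 toward q6, which means 'more than 5' and absorbs. Accept from {q0, q1, q2, q3, q4, q5}.
        a   b  
>* q0   q1  q1 
 * q1   q2  q2 
 * q2   q3  q3 
 * q3   q4  q4 
 * q4   q5  q5 
 * q5   q6  q6 
   q6   q6  q6 
(> = start, * = accepting)

start=q0; accept=q0,q1,q2,q3,q4,q5; q0-a->q1; q0-b->q1; q1-a->q2; q1-b->q2; q2-a->q3; q2-b->q3; q3-a->q4; q3-b->q4; q4-a->q5; q4-b->q5; q5-a->q6; q5-b->q6; q6-a->q6; q6-b->q6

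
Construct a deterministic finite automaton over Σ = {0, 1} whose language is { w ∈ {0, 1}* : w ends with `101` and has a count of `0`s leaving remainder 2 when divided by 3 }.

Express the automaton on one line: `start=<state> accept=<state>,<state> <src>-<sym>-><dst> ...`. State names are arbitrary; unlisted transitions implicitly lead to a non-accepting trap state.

Run two small machines in parallel and take their product. The first has 4 states tracking how much of the suffix `101` has currently been matched; the second has 3 states tracking the count of `0`s modulo 3. A product state is a pair (one from each), accepting exactly when both do.
With 12 states:
          0    1  
>  q0     q1   q2 
   q1     q3   q4 
   q2     q5   q2 
   q3     q0   q6 
   q4     q7   q4 
   q5     q3   q8 
   q6     q9   q6 
   q7     q0  q10 
   q8     q7   q4 
   q9     q1  q11 
 * q10    q9   q6 
   q11    q5   q2 
(> = start, * = accepting)

start=q0 accept=q10 q0-0->q1 q0-1->q2 q1-0->q3 q1-1->q4 q2-0->q5 q2-1->q2 q3-0->q0 q3-1->q6 q4-0->q7 q4-1->q4 q5-0->q3 q5-1->q8 q6-0->q9 q6-1->q6 q7-0->q0 q7-1->q10 q8-0->q7 q8-1->q4 q9-0->q1 q9-1->q11 q10-0->q9 q10-1->q6 q11-0->q5 q11-1->q2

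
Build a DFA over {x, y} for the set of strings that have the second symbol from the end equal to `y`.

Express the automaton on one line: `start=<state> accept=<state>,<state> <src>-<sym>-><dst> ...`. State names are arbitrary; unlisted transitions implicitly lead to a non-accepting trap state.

A DFA must remember the last 2 symbols (since which symbol is second-to-last isn't known until the input ends). Use one state per possible window of the last ≤2 symbols; accept from those whose window starts with `y`.
7 states suffice.
        x   y  
>  s0   s1  s2 
   s1   s3  s4 
   s2   s5  s6 
   s3   s3  s4 
   s4   s5  s6 
 * s5   s3  s4 
 * s6   s5  s6 
(> = start, * = accepting)

start=s0 accept=s5,s6 s0-x->s1 s0-y->s2 s1-x->s3 s1-y->s4 s2-x->s5 s2-y->s6 s3-x->s3 s3-y->s4 s4-x->s5 s4-y->s6 s5-x->s3 s5-y->s4 s6-x->s5 s6-y->s6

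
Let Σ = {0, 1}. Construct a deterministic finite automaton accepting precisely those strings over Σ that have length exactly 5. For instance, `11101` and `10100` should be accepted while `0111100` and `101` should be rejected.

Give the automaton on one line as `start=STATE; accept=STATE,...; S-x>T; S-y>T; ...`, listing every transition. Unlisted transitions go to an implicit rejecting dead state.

start=q0; accept=q5; q0-0>q1; q0-1>q1; q1-0>q2; q1-1>q2; q2-0>q3; q2-1>q3; q3-0>q4; q3-1>q4; q4-0>q5; q4-1>q5; q5-0>q6; q5-1>q6; q6-0>q6; q6-1>q6

We only need to distinguish lengths 0, 1, …, 5, and '>5'. Chain q0 → q1 → q2 → q3 → q4 → q5 → q6 on every symbol, with q6 looping. Accepting states: {q5}.
7 states suffice.
        0   1  
>  q0   q1  q1 
   q1   q2  q2 
   q2   q3  q3 
   q3   q4  q4 
   q4   q5  q5 
 * q5   q6  q6 
   q6   q6  q6 
(> = start, * = accepting)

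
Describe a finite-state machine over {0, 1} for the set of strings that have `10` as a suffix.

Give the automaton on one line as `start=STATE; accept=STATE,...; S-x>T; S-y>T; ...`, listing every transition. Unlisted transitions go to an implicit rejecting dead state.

Remember how much of `10` the current input suffix matches. State q0 means no match yet; q1 means the last symbol is `1`; q2 means the last 2 symbols are `10`. Only q2 accepts. On a mismatch, fall back to the longest proper suffix that is still a prefix of `10`.
        0   1  
>  q0   q0  q1 
   q1   q2  q1 
 * q2   q0  q1 
(> = start, * = accepting)

start=q0; accept=q2; q0-0>q0; q0-1>q1; q1-0>q2; q1-1>q1; q2-0>q0; q2-1>q1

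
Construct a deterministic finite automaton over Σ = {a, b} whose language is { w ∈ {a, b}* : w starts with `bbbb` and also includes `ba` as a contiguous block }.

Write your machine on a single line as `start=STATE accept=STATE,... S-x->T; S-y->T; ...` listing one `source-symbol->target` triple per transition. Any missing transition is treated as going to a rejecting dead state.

Build one automaton per condition and run them in lockstep. The first has 6 states tracking whether the input so far still matches the prefix `bbbb`; the second has 3 states tracking whether and how much of `ba` has been seen. A product state is a pair (one from each), accepting exactly when both do. Equivalent product states are then merged.
With 7 states:
        a   b  
>  q0   q1  q2 
   q1   q1  q1 
   q2   q1  q3 
   q3   q1  q4 
   q4   q1  q5 
   q5   q6  q5 
 * q6   q6  q6 
(> = start, * = accepting)

start=q0; accept=q6; q0-a->q1; q0-b->q2; q1-a->q1; q1-b->q1; q2-a->q1; q2-b->q3; q3-a->q1; q3-b->q4; q4-a->q1; q4-b->q5; q5-a->q6; q5-b->q5; q6-a->q6; q6-b->q6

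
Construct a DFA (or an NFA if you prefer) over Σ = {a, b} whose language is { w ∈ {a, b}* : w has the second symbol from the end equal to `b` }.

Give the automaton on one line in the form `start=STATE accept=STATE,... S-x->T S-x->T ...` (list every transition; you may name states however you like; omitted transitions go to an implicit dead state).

start=q0 accept=q5,q6 q0-a->q1 q0-b->q2 q1-a->q3 q1-b->q4 q2-a->q5 q2-b->q6 q3-a->q3 q3-b->q4 q4-a->q5 q4-b->q6 q5-a->q3 q5-b->q4 q6-a->q5 q6-b->q6

Because acceptance depends on a position counted from the end, the machine has to buffer the most recent 2 symbols. Make each state the string of the last up-to-2 symbols read; on input `x` shift the window left and append `x`. Accept when the buffered window has length 2 and begins with `b`.
A 7-state machine:
        a   b  
>  q0   q1  q2 
   q1   q3  q4 
   q2   q5  q6 
   q3   q3  q4 
   q4   q5  q6 
 * q5   q3  q4 
 * q6   q5  q6 
(> = start, * = accepting)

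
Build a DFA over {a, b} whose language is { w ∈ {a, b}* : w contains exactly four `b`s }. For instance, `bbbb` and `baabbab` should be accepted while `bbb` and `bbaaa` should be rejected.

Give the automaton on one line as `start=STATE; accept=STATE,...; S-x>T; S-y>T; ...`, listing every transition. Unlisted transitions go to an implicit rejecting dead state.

start=s0; accept=s4; s0-a>s0; s0-b>s1; s1-a>s1; s1-b>s2; s2-a>s2; s2-b>s3; s3-a>s3; s3-b>s4; s4-a>s4; s4-b>s5; s5-a>s5; s5-b>s5

Only the number of `b`s matters, and only up to 5. Make a chain s0 → s1 → s2 → s3 → s4 → s5 advanced by each `b` (with s5 absorbing); every other symbol self-loops. The accepting set is {s4}.
6 states suffice.
        a   b  
>  s0   s0  s1 
   s1   s1  s2 
   s2   s2  s3 
   s3   s3  s4 
 * s4   s4  s5 
   s5   s5  s5 
(> = start, * = accepting)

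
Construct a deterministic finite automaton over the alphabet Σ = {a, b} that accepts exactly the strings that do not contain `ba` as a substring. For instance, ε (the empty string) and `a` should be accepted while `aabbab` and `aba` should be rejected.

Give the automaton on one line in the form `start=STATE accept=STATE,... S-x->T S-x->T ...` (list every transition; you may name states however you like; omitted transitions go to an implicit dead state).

This is the complement of 'contains `ba`'. Use the same substring-matching states — q0 through q2 holding how much of `ba` has just been matched — but flip the accepting set: everything except the trap q2 accepts.
        a   b  
>* q0   q0  q1 
 * q1   q2  q1 
   q2   q2  q2 
(> = start, * = accepting)

start=q0 accept=q0,q1 q0-a->q0 q0-b->q1 q1-a->q2 q1-b->q1 q2-a->q2 q2-b->q2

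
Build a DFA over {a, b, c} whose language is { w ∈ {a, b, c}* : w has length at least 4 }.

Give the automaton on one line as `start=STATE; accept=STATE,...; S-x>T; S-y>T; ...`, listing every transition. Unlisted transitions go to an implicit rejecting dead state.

Count input length up to 5: every symbol moves from q0 toward q5, which means 'more than 4' and absorbs. Accept from {q4, q5}.
With 6 states:
        a   b   c  
>  q0   q1  q1  q1 
   q1   q2  q2  q2 
   q2   q3  q3  q3 
   q3   q4  q4  q4 
 * q4   q5  q5  q5 
 * q5   q5  q5  q5 
(> = start, * = accepting)

start=q0; accept=q4,q5; q0-a>q1; q0-b>q1; q0-c>q1; q1-a>q2; q1-b>q2; q1-c>q2; q2-a>q3; q2-b>q3; q2-c>q3; q3-a>q4; q3-b>q4; q3-c>q4; q4-a>q5; q4-b>q5; q4-c>q5; q5-a>q5; q5-b>q5; q5-c>q5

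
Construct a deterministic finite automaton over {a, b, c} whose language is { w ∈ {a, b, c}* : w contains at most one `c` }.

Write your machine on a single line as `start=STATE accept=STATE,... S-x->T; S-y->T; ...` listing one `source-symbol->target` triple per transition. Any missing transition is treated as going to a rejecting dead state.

start=S0; accept=S0,S1; S0-a->S0; S0-b->S0; S0-c->S1; S1-a->S1; S1-b->S1; S1-c->S2; S2-a->S2; S2-b->S2; S2-c->S2

Count `c`s, saturating at 2: state S0 means no `c` yet, S1 means one `c` seen, S2 means more than one. Each `c` increments (capped at S2); other symbols loop. Accept from {S0, S1}.
A 3-state machine:
        a   b   c  
>* S0   S0  S0  S1 
 * S1   S1  S1  S2 
   S2   S2  S2  S2 
(> = start, * = accepting)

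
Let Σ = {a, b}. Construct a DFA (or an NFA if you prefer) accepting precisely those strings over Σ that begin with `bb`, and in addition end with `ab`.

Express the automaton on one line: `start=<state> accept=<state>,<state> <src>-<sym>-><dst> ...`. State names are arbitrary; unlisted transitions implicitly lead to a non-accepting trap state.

Build one automaton per condition and run them in lockstep. One (4 states) tracks whether the input so far still matches the prefix `bb`; the other (3 states) tracks how much of the suffix `ab` has currently been matched. Each combined state is a pair, one component from each; accept when both components accept. Equivalent product states are then merged.
        a   b  
>  s0   s1  s2 
   s1   s1  s1 
   s2   s1  s3 
   s3   s4  s3 
   s4   s4  s5 
 * s5   s4  s3 
(> = start, * = accepting)

start=s0 accept=s5 s0-a->s1 s0-b->s2 s1-a->s1 s1-b->s1 s2-a->s1 s2-b->s3 s3-a->s4 s3-b->s3 s4-a->s4 s4-b->s5 s5-a->s4 s5-b->s3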